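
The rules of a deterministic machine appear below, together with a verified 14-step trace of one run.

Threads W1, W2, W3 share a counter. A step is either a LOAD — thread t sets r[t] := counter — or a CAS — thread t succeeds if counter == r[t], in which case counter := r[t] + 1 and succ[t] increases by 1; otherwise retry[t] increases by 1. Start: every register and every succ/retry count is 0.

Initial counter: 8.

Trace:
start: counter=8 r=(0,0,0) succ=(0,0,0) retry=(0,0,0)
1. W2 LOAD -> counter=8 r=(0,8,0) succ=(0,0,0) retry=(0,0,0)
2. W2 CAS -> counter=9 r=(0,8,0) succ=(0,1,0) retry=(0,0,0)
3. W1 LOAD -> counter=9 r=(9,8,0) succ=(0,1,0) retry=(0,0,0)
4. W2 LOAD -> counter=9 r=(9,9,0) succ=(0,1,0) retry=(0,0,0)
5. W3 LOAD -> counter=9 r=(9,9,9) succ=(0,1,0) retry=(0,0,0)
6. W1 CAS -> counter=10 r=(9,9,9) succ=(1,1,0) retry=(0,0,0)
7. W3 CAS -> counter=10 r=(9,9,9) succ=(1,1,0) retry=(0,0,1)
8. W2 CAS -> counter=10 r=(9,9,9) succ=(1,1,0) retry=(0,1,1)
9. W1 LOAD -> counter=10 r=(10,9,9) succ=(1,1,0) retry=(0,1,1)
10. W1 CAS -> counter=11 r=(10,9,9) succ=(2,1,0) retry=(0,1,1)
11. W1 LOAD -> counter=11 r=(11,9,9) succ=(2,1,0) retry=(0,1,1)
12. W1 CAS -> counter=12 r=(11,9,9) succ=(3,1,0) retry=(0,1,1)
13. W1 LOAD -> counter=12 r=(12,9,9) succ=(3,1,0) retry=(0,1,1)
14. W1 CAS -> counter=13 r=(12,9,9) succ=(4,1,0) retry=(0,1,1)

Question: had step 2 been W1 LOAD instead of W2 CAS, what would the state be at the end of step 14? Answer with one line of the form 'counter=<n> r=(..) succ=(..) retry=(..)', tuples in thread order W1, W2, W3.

counter=12 r=(11,8,8) succ=(4,0,0) retry=(0,1,1)

(re-executing from step 2 with the substitution; state before step 2: counter=8 r=(0,8,0) succ=(0,0,0) retry=(0,0,0))
2. W1 LOAD -> counter=8 r=(8,8,0) succ=(0,0,0) retry=(0,0,0)
3. W1 LOAD -> counter=8 r=(8,8,0) succ=(0,0,0) retry=(0,0,0)
4. W2 LOAD -> counter=8 r=(8,8,0) succ=(0,0,0) retry=(0,0,0)
5. W3 LOAD -> counter=8 r=(8,8,8) succ=(0,0,0) retry=(0,0,0)
6. W1 CAS -> counter=9 r=(8,8,8) succ=(1,0,0) retry=(0,0,0)
7. W3 CAS -> counter=9 r=(8,8,8) succ=(1,0,0) retry=(0,0,1)
8. W2 CAS -> counter=9 r=(8,8,8) succ=(1,0,0) retry=(0,1,1)
9. W1 LOAD -> counter=9 r=(9,8,8) succ=(1,0,0) retry=(0,1,1)
10. W1 CAS -> counter=10 r=(9,8,8) succ=(2,0,0) retry=(0,1,1)
11. W1 LOAD -> counter=10 r=(10,8,8) succ=(2,0,0) retry=(0,1,1)
12. W1 CAS -> counter=11 r=(10,8,8) succ=(3,0,0) retry=(0,1,1)
13. W1 LOAD -> counter=11 r=(11,8,8) succ=(3,0,0) retry=(0,1,1)
14. W1 CAS -> counter=12 r=(11,8,8) succ=(4,0,0) retry=(0,1,1)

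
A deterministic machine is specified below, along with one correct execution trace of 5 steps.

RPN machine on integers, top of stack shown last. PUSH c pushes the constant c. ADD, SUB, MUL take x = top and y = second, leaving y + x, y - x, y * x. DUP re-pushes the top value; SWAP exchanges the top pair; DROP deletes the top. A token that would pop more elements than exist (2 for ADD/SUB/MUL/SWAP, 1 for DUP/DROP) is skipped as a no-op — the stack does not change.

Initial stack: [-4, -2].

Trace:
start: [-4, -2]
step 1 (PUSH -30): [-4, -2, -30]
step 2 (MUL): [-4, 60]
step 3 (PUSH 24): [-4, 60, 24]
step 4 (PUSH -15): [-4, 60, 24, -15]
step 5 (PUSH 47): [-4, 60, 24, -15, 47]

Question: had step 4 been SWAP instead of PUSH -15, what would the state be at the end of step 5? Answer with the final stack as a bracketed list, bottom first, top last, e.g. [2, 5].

[-4, 24, 60, 47]

(re-executing from step 4 with the substitution; state before step 4: [-4, 60, 24])
step 4 (SWAP): [-4, 24, 60]
step 5 (PUSH 47): [-4, 24, 60, 47]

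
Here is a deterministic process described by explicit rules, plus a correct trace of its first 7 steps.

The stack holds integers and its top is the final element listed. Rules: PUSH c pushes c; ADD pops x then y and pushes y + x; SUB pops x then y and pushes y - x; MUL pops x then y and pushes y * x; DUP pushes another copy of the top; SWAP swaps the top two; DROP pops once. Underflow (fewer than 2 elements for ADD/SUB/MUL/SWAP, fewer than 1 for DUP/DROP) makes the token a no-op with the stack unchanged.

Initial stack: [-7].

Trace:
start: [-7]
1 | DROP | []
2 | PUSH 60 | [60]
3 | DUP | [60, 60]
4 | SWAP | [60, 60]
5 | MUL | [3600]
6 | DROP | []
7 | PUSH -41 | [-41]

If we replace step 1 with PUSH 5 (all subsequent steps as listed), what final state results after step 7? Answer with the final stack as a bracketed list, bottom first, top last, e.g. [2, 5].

(re-executing from step 1 with the substitution; state before step 1: [-7])
1 | PUSH 5 | [-7, 5]
2 | PUSH 60 | [-7, 5, 60]
3 | DUP | [-7, 5, 60, 60]
4 | SWAP | [-7, 5, 60, 60]
5 | MUL | [-7, 5, 3600]
6 | DROP | [-7, 5]
7 | PUSH -41 | [-7, 5, -41]

[-7, 5, -41]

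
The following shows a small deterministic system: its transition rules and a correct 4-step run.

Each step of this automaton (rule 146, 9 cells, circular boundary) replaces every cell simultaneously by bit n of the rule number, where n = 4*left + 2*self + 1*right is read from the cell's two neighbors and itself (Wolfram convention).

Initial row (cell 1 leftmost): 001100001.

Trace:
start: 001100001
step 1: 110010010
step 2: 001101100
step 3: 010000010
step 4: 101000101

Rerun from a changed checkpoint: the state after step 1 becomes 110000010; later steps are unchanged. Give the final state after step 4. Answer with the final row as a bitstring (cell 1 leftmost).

100000001

state after step 1 := 110000010
step 2: 001000100
step 3: 010101010
step 4: 100000001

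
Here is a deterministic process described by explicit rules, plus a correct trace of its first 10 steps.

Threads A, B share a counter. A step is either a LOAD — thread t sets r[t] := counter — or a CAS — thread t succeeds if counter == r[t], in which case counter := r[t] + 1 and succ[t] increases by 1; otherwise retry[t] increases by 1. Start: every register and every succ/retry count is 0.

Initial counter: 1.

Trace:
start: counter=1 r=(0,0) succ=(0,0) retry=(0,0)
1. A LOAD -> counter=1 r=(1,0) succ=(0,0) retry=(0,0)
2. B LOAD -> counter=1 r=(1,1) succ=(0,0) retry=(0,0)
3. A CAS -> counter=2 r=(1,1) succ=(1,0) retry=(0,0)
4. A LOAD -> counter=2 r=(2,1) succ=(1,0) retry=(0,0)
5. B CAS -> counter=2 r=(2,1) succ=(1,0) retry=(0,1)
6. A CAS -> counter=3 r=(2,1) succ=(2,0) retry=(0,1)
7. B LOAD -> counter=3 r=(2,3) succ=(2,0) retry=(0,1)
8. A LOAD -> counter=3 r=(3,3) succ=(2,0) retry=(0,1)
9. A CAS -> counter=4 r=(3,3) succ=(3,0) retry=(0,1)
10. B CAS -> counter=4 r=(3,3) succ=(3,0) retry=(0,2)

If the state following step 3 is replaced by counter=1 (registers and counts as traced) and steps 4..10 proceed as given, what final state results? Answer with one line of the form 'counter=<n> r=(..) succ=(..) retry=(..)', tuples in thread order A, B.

counter=3 r=(2,2) succ=(2,1) retry=(1,1)

state after step 3 := counter=1 r=(1,1) succ=(1,0) retry=(0,0)
4. A LOAD -> counter=1 r=(1,1) succ=(1,0) retry=(0,0)
5. B CAS -> counter=2 r=(1,1) succ=(1,1) retry=(0,0)
6. A CAS -> counter=2 r=(1,1) succ=(1,1) retry=(1,0)
7. B LOAD -> counter=2 r=(1,2) succ=(1,1) retry=(1,0)
8. A LOAD -> counter=2 r=(2,2) succ=(1,1) retry=(1,0)
9. A CAS -> counter=3 r=(2,2) succ=(2,1) retry=(1,0)
10. B CAS -> counter=3 r=(2,2) succ=(2,1) retry=(1,1)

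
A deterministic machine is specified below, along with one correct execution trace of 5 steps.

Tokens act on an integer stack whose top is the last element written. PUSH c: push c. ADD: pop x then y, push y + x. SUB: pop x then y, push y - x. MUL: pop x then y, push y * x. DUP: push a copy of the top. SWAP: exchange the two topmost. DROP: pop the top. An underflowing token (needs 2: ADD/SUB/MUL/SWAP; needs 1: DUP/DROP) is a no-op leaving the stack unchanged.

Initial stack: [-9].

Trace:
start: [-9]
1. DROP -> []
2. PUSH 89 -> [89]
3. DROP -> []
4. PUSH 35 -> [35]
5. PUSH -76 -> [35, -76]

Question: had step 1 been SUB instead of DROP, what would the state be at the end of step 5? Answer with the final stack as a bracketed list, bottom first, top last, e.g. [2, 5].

(re-executing from step 1 with the substitution; state before step 1: [-9])
1. SUB -> [-9]
2. PUSH 89 -> [-9, 89]
3. DROP -> [-9]
4. PUSH 35 -> [-9, 35]
5. PUSH -76 -> [-9, 35, -76]

[-9, 35, -76]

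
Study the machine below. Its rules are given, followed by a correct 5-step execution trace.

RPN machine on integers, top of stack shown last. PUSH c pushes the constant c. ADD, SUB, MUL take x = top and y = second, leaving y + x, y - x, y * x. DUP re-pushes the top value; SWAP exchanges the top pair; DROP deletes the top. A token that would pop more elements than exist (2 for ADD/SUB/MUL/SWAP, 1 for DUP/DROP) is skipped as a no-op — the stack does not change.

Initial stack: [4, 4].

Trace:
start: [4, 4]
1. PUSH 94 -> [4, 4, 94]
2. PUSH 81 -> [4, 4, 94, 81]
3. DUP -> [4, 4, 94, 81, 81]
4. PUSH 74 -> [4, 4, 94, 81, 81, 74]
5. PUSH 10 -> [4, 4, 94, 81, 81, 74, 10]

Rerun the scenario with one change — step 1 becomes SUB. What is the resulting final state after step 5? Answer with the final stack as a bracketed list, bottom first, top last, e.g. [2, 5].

[0, 81, 81, 74, 10]

(re-executing from step 1 with the substitution; state before step 1: [4, 4])
1. SUB -> [0]
2. PUSH 81 -> [0, 81]
3. DUP -> [0, 81, 81]
4. PUSH 74 -> [0, 81, 81, 74]
5. PUSH 10 -> [0, 81, 81, 74, 10]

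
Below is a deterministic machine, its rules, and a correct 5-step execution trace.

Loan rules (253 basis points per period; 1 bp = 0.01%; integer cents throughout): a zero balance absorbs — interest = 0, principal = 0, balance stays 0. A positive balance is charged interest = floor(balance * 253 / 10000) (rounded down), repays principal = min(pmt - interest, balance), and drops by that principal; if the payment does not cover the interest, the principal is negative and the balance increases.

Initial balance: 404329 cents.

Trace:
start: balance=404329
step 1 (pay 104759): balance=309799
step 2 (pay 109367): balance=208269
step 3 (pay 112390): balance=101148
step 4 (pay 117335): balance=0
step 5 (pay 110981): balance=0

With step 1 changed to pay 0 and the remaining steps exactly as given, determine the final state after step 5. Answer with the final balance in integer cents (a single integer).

0

(re-executing from step 1 with the substitution; state before step 1: balance=404329)
step 1 (pay 0): balance=414558
step 2 (pay 109367): balance=315679
step 3 (pay 112390): balance=211275
step 4 (pay 117335): balance=99285
step 5 (pay 110981): balance=0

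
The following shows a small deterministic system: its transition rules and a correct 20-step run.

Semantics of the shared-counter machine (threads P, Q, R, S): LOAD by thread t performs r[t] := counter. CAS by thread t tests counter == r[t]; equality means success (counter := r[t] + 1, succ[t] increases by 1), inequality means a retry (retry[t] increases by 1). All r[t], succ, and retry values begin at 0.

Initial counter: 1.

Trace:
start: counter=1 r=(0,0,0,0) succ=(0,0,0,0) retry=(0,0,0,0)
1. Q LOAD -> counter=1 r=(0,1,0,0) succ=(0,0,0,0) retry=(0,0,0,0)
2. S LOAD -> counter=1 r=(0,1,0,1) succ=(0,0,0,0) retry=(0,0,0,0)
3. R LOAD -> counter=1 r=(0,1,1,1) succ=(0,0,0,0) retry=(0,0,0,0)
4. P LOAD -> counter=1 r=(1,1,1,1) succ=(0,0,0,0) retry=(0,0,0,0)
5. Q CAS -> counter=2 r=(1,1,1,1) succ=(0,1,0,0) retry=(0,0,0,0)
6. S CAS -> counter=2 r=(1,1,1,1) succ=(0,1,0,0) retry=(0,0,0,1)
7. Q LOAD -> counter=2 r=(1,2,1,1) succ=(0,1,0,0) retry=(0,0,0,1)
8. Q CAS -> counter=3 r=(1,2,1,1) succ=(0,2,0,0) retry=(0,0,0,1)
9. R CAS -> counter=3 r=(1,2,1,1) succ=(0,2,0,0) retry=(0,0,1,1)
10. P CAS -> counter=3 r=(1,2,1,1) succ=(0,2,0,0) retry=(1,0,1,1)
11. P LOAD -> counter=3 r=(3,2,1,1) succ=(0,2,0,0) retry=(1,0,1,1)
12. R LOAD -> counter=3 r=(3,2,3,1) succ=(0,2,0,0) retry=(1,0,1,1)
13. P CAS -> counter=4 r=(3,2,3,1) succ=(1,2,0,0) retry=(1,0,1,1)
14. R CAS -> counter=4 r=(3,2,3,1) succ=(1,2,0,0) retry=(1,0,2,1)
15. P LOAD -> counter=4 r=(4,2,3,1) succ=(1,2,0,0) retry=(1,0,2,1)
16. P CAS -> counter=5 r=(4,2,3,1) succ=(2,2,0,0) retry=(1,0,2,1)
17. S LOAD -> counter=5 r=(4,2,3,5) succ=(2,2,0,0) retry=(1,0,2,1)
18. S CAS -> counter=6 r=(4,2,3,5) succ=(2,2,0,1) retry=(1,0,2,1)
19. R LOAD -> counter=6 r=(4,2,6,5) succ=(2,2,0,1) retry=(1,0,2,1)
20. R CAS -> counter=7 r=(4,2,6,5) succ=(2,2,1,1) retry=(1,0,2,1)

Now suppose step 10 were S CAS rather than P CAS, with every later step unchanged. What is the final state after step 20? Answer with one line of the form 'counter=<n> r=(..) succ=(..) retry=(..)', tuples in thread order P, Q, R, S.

counter=7 r=(4,2,6,5) succ=(2,2,1,1) retry=(0,0,2,2)

(re-executing from step 10 with the substitution; state before step 10: counter=3 r=(1,2,1,1) succ=(0,2,0,0) retry=(0,0,1,1))
10. S CAS -> counter=3 r=(1,2,1,1) succ=(0,2,0,0) retry=(0,0,1,2)
11. P LOAD -> counter=3 r=(3,2,1,1) succ=(0,2,0,0) retry=(0,0,1,2)
12. R LOAD -> counter=3 r=(3,2,3,1) succ=(0,2,0,0) retry=(0,0,1,2)
13. P CAS -> counter=4 r=(3,2,3,1) succ=(1,2,0,0) retry=(0,0,1,2)
14. R CAS -> counter=4 r=(3,2,3,1) succ=(1,2,0,0) retry=(0,0,2,2)
15. P LOAD -> counter=4 r=(4,2,3,1) succ=(1,2,0,0) retry=(0,0,2,2)
16. P CAS -> counter=5 r=(4,2,3,1) succ=(2,2,0,0) retry=(0,0,2,2)
17. S LOAD -> counter=5 r=(4,2,3,5) succ=(2,2,0,0) retry=(0,0,2,2)
18. S CAS -> counter=6 r=(4,2,3,5) succ=(2,2,0,1) retry=(0,0,2,2)
19. R LOAD -> counter=6 r=(4,2,6,5) succ=(2,2,0,1) retry=(0,0,2,2)
20. R CAS -> counter=7 r=(4,2,6,5) succ=(2,2,1,1) retry=(0,0,2,2)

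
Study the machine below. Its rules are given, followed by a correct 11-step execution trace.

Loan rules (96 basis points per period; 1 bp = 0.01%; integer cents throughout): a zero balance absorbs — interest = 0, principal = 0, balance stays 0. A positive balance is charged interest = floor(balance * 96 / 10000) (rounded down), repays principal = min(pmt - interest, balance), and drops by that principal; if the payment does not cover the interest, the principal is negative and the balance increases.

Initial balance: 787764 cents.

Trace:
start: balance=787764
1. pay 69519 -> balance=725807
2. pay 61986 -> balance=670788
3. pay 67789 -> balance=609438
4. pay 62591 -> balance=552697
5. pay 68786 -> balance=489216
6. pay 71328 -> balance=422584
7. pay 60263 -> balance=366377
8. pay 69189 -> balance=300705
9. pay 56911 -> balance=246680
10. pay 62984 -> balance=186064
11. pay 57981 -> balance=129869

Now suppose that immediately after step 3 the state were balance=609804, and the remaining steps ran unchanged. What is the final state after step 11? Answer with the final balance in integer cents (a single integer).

130264

state after step 3 := balance=609804
4. pay 62591 -> balance=553067
5. pay 68786 -> balance=489590
6. pay 71328 -> balance=422962
7. pay 60263 -> balance=366759
8. pay 69189 -> balance=301090
9. pay 56911 -> balance=247069
10. pay 62984 -> balance=186456
11. pay 57981 -> balance=130264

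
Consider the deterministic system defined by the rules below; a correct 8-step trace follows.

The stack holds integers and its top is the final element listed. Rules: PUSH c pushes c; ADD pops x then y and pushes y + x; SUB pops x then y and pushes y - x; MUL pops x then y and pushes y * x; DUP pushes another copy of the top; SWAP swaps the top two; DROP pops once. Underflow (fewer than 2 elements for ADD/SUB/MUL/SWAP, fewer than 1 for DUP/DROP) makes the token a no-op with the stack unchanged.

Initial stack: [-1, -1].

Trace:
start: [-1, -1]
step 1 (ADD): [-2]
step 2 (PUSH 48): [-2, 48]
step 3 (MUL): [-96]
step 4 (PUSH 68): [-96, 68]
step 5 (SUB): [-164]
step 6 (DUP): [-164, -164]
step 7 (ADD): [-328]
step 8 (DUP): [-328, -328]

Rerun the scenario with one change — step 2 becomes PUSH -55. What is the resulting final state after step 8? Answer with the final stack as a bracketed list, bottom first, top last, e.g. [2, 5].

[84, 84]

(re-executing from step 2 with the substitution; state before step 2: [-2])
step 2 (PUSH -55): [-2, -55]
step 3 (MUL): [110]
step 4 (PUSH 68): [110, 68]
step 5 (SUB): [42]
step 6 (DUP): [42, 42]
step 7 (ADD): [84]
step 8 (DUP): [84, 84]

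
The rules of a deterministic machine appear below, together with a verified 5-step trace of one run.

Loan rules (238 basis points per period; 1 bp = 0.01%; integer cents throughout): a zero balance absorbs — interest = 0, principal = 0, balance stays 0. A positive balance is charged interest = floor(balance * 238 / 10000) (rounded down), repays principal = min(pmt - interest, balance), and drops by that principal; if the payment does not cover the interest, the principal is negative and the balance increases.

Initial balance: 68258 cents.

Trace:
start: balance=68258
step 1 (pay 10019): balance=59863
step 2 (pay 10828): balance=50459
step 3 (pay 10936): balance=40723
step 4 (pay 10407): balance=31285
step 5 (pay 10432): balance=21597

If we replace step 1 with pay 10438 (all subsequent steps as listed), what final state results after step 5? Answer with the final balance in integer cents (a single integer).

(re-executing from step 1 with the substitution; state before step 1: balance=68258)
step 1 (pay 10438): balance=59444
step 2 (pay 10828): balance=50030
step 3 (pay 10936): balance=40284
step 4 (pay 10407): balance=30835
step 5 (pay 10432): balance=21136

21136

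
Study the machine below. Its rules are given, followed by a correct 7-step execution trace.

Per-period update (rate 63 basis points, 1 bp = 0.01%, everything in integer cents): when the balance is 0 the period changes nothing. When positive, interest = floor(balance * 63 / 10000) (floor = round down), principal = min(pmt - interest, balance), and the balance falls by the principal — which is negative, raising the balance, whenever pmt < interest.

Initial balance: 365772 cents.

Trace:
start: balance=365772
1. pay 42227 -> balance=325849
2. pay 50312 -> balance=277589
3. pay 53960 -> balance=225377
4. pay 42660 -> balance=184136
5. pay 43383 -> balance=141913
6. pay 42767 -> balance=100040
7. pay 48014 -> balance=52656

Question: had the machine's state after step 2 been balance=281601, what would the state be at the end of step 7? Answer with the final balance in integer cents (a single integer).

state after step 2 := balance=281601
3. pay 53960 -> balance=229415
4. pay 42660 -> balance=188200
5. pay 43383 -> balance=146002
6. pay 42767 -> balance=104154
7. pay 48014 -> balance=56796

56796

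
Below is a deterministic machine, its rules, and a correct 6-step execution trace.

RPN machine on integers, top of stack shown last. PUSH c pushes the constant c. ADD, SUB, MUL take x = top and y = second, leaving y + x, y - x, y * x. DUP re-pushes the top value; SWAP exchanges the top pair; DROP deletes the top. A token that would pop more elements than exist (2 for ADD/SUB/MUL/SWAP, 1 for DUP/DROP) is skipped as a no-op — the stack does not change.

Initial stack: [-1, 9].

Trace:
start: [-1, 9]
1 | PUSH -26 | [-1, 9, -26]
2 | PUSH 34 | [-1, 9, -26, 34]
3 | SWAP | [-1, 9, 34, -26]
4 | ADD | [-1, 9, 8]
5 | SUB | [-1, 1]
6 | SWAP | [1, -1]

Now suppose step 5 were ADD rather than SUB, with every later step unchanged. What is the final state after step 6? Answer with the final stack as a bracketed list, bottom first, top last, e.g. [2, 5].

[17, -1]

(re-executing from step 5 with the substitution; state before step 5: [-1, 9, 8])
5 | ADD | [-1, 17]
6 | SWAP | [17, -1]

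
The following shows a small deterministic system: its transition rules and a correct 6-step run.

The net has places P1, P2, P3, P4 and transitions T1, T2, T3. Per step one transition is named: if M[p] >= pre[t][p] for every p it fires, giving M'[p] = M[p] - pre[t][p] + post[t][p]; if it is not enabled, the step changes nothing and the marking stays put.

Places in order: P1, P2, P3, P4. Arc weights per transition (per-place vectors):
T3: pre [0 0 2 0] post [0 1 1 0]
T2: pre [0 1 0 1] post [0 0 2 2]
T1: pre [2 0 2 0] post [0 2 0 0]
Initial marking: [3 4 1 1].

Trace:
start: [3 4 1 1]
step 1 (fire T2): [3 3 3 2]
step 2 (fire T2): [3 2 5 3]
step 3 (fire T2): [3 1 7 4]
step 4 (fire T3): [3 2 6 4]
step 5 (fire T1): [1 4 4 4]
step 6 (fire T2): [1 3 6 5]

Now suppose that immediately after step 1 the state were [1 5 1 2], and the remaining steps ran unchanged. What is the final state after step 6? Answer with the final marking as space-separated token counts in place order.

state after step 1 := [1 5 1 2]
step 2 (fire T2): [1 4 3 3]
step 3 (fire T2): [1 3 5 4]
step 4 (fire T3): [1 4 4 4]
step 5 (fire T1): [1 4 4 4]
step 6 (fire T2): [1 3 6 5]

1 3 6 5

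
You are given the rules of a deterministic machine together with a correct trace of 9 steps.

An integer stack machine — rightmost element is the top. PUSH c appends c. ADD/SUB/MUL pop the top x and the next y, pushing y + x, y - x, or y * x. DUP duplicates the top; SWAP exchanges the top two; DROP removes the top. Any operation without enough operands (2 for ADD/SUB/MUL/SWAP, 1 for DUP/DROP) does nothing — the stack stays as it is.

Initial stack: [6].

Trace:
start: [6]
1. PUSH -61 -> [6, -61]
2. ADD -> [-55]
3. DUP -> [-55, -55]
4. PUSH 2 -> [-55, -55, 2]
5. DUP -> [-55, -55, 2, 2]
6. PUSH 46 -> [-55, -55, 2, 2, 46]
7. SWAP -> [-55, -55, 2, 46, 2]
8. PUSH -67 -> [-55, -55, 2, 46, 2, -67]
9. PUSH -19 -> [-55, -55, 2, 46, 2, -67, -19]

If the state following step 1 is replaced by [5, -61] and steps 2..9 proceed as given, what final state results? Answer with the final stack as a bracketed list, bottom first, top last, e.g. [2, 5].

state after step 1 := [5, -61]
2. ADD -> [-56]
3. DUP -> [-56, -56]
4. PUSH 2 -> [-56, -56, 2]
5. DUP -> [-56, -56, 2, 2]
6. PUSH 46 -> [-56, -56, 2, 2, 46]
7. SWAP -> [-56, -56, 2, 46, 2]
8. PUSH -67 -> [-56, -56, 2, 46, 2, -67]
9. PUSH -19 -> [-56, -56, 2, 46, 2, -67, -19]

[-56, -56, 2, 46, 2, -67, -19]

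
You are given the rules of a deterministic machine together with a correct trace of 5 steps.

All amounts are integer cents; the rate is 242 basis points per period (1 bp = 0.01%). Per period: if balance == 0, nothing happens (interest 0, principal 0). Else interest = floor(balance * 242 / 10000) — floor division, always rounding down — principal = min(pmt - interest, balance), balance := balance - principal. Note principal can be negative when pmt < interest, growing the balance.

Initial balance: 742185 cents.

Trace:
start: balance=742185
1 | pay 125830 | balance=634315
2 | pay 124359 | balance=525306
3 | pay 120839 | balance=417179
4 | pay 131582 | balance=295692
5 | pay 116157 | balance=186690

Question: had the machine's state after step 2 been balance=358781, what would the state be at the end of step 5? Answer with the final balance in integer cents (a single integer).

state after step 2 := balance=358781
3 | pay 120839 | balance=246624
4 | pay 131582 | balance=121010
5 | pay 116157 | balance=7781

7781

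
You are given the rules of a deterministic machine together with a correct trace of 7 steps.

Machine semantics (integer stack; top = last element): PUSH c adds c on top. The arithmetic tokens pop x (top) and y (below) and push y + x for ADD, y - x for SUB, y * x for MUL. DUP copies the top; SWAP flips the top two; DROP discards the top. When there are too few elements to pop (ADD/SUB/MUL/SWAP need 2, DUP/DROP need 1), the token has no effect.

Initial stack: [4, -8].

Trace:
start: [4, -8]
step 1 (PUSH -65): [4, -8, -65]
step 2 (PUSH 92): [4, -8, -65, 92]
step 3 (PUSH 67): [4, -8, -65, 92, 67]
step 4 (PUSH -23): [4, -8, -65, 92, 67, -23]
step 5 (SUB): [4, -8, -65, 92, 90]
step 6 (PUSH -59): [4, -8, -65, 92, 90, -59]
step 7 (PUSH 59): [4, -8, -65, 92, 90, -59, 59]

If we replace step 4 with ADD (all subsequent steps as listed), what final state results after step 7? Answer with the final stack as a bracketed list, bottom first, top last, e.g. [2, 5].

[4, -8, -224, -59, 59]

(re-executing from step 4 with the substitution; state before step 4: [4, -8, -65, 92, 67])
step 4 (ADD): [4, -8, -65, 159]
step 5 (SUB): [4, -8, -224]
step 6 (PUSH -59): [4, -8, -224, -59]
step 7 (PUSH 59): [4, -8, -224, -59, 59]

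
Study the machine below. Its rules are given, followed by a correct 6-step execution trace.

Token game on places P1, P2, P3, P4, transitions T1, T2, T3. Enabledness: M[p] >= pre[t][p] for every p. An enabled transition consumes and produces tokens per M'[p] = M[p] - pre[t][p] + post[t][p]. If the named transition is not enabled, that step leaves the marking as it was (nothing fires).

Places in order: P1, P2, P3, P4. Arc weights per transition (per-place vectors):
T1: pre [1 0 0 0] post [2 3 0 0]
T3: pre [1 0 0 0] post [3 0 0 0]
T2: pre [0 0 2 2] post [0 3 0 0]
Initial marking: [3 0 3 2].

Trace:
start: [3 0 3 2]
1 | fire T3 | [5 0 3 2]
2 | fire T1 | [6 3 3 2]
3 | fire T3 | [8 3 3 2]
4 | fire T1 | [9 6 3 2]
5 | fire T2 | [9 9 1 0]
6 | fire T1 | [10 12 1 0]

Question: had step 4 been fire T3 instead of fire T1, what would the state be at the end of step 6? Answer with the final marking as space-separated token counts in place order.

(re-executing from step 4 with the substitution; state before step 4: [8 3 3 2])
4 | fire T3 | [10 3 3 2]
5 | fire T2 | [10 6 1 0]
6 | fire T1 | [11 9 1 0]

11 9 1 0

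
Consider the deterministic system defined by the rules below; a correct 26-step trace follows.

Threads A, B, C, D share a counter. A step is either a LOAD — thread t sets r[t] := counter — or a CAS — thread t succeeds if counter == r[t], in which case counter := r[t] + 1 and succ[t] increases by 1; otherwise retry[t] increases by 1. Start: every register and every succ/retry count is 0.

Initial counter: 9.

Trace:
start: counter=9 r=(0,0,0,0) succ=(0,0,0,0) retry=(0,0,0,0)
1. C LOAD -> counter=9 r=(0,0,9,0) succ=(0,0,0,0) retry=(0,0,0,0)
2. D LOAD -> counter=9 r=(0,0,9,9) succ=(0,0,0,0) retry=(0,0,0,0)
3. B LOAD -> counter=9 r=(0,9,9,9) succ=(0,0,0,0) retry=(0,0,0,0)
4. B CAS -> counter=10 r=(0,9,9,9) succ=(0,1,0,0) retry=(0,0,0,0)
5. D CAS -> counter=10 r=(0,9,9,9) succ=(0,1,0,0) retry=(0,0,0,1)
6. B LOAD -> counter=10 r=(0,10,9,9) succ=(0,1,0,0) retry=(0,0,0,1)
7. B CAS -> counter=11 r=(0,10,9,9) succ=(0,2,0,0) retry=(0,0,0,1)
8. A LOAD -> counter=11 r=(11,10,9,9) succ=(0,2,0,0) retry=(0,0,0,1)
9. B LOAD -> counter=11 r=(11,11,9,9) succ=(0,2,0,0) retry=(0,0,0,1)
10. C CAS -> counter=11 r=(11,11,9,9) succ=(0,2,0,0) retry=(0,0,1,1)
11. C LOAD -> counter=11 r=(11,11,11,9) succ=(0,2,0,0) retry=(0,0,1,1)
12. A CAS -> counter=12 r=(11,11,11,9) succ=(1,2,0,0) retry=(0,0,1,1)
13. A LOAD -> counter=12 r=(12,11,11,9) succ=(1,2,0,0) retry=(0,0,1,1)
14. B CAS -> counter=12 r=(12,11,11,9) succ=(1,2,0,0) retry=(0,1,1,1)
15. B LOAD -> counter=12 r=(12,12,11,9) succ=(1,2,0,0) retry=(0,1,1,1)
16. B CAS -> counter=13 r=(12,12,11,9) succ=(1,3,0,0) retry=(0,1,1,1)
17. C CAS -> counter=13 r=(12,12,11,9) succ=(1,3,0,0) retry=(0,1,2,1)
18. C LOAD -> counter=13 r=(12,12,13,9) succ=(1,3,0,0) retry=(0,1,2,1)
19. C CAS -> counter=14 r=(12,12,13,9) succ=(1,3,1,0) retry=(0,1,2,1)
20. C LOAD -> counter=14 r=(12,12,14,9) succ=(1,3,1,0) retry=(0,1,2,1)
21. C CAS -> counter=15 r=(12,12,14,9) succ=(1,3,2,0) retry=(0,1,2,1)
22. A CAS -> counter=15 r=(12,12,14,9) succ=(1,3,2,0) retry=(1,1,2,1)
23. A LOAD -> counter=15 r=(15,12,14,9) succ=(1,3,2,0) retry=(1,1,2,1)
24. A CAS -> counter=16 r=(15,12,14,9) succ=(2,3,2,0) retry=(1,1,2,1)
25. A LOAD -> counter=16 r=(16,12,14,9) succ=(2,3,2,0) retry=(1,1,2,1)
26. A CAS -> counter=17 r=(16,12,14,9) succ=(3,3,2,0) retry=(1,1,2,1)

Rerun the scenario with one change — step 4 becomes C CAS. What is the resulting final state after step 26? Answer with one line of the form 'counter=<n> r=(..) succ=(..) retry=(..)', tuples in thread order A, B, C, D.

(re-executing from step 4 with the substitution; state before step 4: counter=9 r=(0,9,9,9) succ=(0,0,0,0) retry=(0,0,0,0))
4. C CAS -> counter=10 r=(0,9,9,9) succ=(0,0,1,0) retry=(0,0,0,0)
5. D CAS -> counter=10 r=(0,9,9,9) succ=(0,0,1,0) retry=(0,0,0,1)
6. B LOAD -> counter=10 r=(0,10,9,9) succ=(0,0,1,0) retry=(0,0,0,1)
7. B CAS -> counter=11 r=(0,10,9,9) succ=(0,1,1,0) retry=(0,0,0,1)
8. A LOAD -> counter=11 r=(11,10,9,9) succ=(0,1,1,0) retry=(0,0,0,1)
9. B LOAD -> counter=11 r=(11,11,9,9) succ=(0,1,1,0) retry=(0,0,0,1)
10. C CAS -> counter=11 r=(11,11,9,9) succ=(0,1,1,0) retry=(0,0,1,1)
11. C LOAD -> counter=11 r=(11,11,11,9) succ=(0,1,1,0) retry=(0,0,1,1)
12. A CAS -> counter=12 r=(11,11,11,9) succ=(1,1,1,0) retry=(0,0,1,1)
13. A LOAD -> counter=12 r=(12,11,11,9) succ=(1,1,1,0) retry=(0,0,1,1)
14. B CAS -> counter=12 r=(12,11,11,9) succ=(1,1,1,0) retry=(0,1,1,1)
15. B LOAD -> counter=12 r=(12,12,11,9) succ=(1,1,1,0) retry=(0,1,1,1)
16. B CAS -> counter=13 r=(12,12,11,9) succ=(1,2,1,0) retry=(0,1,1,1)
17. C CAS -> counter=13 r=(12,12,11,9) succ=(1,2,1,0) retry=(0,1,2,1)
18. C LOAD -> counter=13 r=(12,12,13,9) succ=(1,2,1,0) retry=(0,1,2,1)
19. C CAS -> counter=14 r=(12,12,13,9) succ=(1,2,2,0) retry=(0,1,2,1)
20. C LOAD -> counter=14 r=(12,12,14,9) succ=(1,2,2,0) retry=(0,1,2,1)
21. C CAS -> counter=15 r=(12,12,14,9) succ=(1,2,3,0) retry=(0,1,2,1)
22. A CAS -> counter=15 r=(12,12,14,9) succ=(1,2,3,0) retry=(1,1,2,1)
23. A LOAD -> counter=15 r=(15,12,14,9) succ=(1,2,3,0) retry=(1,1,2,1)
24. A CAS -> counter=16 r=(15,12,14,9) succ=(2,2,3,0) retry=(1,1,2,1)
25. A LOAD -> counter=16 r=(16,12,14,9) succ=(2,2,3,0) retry=(1,1,2,1)
26. A CAS -> counter=17 r=(16,12,14,9) succ=(3,2,3,0) retry=(1,1,2,1)

counter=17 r=(16,12,14,9) succ=(3,2,3,0) retry=(1,1,2,1)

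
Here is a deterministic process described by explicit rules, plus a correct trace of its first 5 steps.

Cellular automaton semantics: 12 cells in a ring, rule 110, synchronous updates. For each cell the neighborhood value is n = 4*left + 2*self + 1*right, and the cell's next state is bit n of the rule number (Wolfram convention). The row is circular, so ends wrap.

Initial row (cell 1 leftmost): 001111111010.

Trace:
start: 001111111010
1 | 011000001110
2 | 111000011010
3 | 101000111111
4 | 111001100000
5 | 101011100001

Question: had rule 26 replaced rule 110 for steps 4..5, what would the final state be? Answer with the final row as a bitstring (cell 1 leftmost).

001001010000

(re-executing steps 4..5 under rule 26; state before step 4: 101000111111)
4 | 000101100000
5 | 001001010000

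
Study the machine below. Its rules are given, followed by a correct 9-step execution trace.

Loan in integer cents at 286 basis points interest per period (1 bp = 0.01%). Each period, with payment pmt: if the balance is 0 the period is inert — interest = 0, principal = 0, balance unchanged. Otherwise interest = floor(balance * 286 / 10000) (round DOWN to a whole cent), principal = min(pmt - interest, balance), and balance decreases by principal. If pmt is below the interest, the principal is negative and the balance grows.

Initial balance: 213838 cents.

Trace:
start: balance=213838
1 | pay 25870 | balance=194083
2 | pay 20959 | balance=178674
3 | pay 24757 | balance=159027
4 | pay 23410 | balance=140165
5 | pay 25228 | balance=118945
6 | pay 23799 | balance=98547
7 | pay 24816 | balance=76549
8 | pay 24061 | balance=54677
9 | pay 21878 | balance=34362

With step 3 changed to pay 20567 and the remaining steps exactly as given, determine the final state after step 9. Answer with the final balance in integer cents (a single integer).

39324

(re-executing from step 3 with the substitution; state before step 3: balance=178674)
3 | pay 20567 | balance=163217
4 | pay 23410 | balance=144475
5 | pay 25228 | balance=123378
6 | pay 23799 | balance=103107
7 | pay 24816 | balance=81239
8 | pay 24061 | balance=59501
9 | pay 21878 | balance=39324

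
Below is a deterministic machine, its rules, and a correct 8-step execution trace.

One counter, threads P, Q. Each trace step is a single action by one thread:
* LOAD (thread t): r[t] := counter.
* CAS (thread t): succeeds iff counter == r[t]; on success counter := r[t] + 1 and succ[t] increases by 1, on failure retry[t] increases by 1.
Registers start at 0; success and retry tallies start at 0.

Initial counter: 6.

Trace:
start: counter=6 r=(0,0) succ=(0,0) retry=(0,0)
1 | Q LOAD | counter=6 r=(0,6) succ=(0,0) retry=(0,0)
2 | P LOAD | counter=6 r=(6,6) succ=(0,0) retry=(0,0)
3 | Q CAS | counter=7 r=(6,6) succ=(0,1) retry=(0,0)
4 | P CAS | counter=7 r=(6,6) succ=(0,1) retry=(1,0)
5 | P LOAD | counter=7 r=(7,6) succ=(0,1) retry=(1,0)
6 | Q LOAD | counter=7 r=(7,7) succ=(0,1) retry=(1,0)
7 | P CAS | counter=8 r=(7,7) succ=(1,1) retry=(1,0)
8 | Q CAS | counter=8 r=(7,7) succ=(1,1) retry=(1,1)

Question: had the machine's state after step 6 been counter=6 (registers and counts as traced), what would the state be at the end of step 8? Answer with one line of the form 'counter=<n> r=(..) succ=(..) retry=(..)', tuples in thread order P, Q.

counter=6 r=(7,7) succ=(0,1) retry=(2,1)

state after step 6 := counter=6 r=(7,7) succ=(0,1) retry=(1,0)
7 | P CAS | counter=6 r=(7,7) succ=(0,1) retry=(2,0)
8 | Q CAS | counter=6 r=(7,7) succ=(0,1) retry=(2,1)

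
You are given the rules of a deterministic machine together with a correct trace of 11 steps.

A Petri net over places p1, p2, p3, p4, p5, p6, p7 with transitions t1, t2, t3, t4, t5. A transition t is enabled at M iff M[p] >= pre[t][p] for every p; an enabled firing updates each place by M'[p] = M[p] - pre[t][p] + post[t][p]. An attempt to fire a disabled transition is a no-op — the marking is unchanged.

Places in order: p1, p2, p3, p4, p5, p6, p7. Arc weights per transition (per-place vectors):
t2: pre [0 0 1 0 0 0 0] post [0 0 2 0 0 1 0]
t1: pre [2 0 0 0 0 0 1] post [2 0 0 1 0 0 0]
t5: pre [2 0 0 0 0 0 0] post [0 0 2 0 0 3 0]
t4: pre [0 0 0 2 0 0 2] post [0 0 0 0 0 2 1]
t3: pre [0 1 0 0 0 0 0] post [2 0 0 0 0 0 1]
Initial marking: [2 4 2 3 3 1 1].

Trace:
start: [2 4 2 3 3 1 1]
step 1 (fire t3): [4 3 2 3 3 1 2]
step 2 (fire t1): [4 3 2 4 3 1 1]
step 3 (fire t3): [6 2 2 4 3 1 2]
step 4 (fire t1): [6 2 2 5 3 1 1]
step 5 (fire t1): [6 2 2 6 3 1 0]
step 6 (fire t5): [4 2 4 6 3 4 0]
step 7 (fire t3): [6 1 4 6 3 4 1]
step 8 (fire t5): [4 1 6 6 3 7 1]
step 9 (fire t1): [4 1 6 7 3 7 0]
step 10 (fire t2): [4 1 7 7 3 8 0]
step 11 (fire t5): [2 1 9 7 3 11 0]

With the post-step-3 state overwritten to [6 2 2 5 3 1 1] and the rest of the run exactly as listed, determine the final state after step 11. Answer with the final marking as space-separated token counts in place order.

2 1 9 7 3 11 0

state after step 3 := [6 2 2 5 3 1 1]
step 4 (fire t1): [6 2 2 6 3 1 0]
step 5 (fire t1): [6 2 2 6 3 1 0]
step 6 (fire t5): [4 2 4 6 3 4 0]
step 7 (fire t3): [6 1 4 6 3 4 1]
step 8 (fire t5): [4 1 6 6 3 7 1]
step 9 (fire t1): [4 1 6 7 3 7 0]
step 10 (fire t2): [4 1 7 7 3 8 0]
step 11 (fire t5): [2 1 9 7 3 11 0]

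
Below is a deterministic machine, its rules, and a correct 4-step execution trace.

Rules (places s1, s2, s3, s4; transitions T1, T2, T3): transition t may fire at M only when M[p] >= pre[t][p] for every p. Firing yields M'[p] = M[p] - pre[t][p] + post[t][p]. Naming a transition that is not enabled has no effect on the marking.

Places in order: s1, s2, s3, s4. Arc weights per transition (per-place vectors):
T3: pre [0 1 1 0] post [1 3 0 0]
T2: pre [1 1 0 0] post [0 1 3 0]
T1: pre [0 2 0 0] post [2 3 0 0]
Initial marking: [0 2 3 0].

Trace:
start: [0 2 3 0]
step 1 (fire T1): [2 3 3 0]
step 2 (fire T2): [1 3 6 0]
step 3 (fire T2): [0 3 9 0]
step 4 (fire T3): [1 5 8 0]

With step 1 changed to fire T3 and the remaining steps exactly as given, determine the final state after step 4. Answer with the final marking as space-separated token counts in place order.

(re-executing from step 1 with the substitution; state before step 1: [0 2 3 0])
step 1 (fire T3): [1 4 2 0]
step 2 (fire T2): [0 4 5 0]
step 3 (fire T2): [0 4 5 0]
step 4 (fire T3): [1 6 4 0]

1 6 4 0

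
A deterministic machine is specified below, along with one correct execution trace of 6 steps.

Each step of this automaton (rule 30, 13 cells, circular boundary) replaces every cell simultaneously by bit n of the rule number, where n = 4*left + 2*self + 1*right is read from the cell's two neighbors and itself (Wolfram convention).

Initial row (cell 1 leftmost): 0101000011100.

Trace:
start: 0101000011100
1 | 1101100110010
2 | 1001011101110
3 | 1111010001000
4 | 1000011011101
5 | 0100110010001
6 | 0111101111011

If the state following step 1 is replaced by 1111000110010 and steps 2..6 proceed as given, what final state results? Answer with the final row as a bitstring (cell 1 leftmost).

0100000100011

state after step 1 := 1111000110010
2 | 1000101101110
3 | 1101101001000
4 | 1001001111101
5 | 0111111000001
6 | 0100000100011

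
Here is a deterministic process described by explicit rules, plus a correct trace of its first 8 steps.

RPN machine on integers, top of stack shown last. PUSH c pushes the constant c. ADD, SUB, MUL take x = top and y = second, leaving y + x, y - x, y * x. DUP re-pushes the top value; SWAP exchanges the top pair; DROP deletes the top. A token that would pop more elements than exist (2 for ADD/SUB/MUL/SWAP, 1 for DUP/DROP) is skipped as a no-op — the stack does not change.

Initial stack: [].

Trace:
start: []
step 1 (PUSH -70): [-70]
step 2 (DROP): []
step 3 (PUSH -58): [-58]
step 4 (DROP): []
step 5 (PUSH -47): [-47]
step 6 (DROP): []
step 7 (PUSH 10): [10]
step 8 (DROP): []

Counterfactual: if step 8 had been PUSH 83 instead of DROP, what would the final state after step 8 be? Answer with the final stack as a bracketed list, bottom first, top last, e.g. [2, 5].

[10, 83]

(re-executing from step 8 with the substitution; state before step 8: [10])
step 8 (PUSH 83): [10, 83]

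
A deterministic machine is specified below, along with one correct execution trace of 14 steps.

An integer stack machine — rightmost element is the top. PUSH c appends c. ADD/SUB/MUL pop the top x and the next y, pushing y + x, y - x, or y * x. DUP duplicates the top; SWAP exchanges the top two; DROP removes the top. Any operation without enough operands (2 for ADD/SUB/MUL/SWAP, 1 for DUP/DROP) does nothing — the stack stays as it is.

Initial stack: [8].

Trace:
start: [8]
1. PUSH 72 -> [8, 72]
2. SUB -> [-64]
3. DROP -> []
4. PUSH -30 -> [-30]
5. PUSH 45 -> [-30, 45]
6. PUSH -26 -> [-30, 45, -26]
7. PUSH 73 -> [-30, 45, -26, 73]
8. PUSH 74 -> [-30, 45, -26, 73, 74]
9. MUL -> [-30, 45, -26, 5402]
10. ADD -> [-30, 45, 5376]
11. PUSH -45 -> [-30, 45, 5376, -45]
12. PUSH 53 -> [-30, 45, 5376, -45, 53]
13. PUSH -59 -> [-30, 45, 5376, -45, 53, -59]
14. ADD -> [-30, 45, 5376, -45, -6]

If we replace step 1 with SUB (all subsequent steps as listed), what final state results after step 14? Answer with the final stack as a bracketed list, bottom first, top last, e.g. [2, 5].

[-30, 45, 5376, -45, -6]

(re-executing from step 1 with the substitution; state before step 1: [8])
1. SUB -> [8]
2. SUB -> [8]
3. DROP -> []
4. PUSH -30 -> [-30]
5. PUSH 45 -> [-30, 45]
6. PUSH -26 -> [-30, 45, -26]
7. PUSH 73 -> [-30, 45, -26, 73]
8. PUSH 74 -> [-30, 45, -26, 73, 74]
9. MUL -> [-30, 45, -26, 5402]
10. ADD -> [-30, 45, 5376]
11. PUSH -45 -> [-30, 45, 5376, -45]
12. PUSH 53 -> [-30, 45, 5376, -45, 53]
13. PUSH -59 -> [-30, 45, 5376, -45, 53, -59]
14. ADD -> [-30, 45, 5376, -45, -6]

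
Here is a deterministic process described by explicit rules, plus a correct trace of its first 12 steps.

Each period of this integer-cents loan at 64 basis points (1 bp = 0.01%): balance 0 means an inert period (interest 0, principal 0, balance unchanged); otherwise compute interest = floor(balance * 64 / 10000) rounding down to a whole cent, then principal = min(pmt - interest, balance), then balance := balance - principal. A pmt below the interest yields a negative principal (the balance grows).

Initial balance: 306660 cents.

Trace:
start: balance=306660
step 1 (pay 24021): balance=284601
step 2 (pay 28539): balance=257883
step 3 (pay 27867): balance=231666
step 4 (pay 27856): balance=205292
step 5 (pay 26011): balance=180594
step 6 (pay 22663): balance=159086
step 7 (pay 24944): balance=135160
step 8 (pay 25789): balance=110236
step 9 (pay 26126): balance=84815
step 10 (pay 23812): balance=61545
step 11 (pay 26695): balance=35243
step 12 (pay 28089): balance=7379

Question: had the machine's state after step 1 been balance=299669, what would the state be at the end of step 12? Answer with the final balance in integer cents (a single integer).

state after step 1 := balance=299669
step 2 (pay 28539): balance=273047
step 3 (pay 27867): balance=246927
step 4 (pay 27856): balance=220651
step 5 (pay 26011): balance=196052
step 6 (pay 22663): balance=174643
step 7 (pay 24944): balance=150816
step 8 (pay 25789): balance=125992
step 9 (pay 26126): balance=100672
step 10 (pay 23812): balance=77504
step 11 (pay 26695): balance=51305
step 12 (pay 28089): balance=23544

23544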